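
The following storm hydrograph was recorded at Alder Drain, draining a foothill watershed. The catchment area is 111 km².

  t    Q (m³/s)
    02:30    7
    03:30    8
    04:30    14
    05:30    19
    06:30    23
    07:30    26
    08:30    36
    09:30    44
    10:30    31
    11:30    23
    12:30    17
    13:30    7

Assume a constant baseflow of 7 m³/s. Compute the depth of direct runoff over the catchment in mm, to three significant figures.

d ≈ 5.55 mm

Direct runoff: 0.0, 1.0, 7.0, 12.0, 16.0, 19.0, 29.0, 37.0, 24.0, 16.0, 10.0, 0.0 m³/s; ΣQ_DR = 171.0 m³/s.
V = ΣQ_DR · Δt = 171.0 × 3600 s = 6.156 × 10^5 m³.
Over A = 111 km², depth = V / A = 5.55 mm.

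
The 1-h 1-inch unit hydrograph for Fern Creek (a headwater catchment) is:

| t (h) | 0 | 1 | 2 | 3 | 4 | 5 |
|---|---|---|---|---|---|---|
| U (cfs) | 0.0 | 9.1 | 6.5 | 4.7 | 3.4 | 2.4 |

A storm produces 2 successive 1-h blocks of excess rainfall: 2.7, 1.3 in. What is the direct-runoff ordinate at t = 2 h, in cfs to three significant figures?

Q ≈ 29.4 cfs

By discrete convolution, Q_j = Σ (P_i / 1 in) · U_{j−i}.
At t = 2 h (j=2): Q = (2.7/1)·6.5 + (1.3/1)·9.1 = 29.4 cfs.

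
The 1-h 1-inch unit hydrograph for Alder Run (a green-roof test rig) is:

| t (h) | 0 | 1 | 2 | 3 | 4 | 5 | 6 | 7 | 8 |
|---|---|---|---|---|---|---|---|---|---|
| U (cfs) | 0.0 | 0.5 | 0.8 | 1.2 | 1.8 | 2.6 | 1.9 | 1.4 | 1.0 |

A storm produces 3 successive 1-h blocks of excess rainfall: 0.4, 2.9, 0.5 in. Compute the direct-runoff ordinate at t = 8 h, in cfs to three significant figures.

By discrete convolution, Q_j = Σ (P_i / 1 in) · U_{j−i}.
At t = 8 h (j=8): Q = (0.4/1)·1.0 + (2.9/1)·1.4 + (0.5/1)·1.9 = 5.41 cfs.

Q ≈ 5.41 cfs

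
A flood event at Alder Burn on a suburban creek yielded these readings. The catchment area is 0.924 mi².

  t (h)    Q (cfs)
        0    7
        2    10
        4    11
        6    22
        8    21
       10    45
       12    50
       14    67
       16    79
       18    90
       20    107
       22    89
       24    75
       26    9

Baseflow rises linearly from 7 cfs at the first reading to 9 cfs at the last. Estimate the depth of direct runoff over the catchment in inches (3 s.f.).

Direct runoff: 0.00, 2.85, 3.69, 14.54, 13.38, 37.23, 42.08, 58.92, 70.77, 81.62, 98.46, 80.31, 66.15, 0.00 cfs; ΣQ_DR = 570.0 cfs.
V = ΣQ_DR · Δt = 570.0 × 7200 s = 4.104 × 10^6 ft³.
Over A = 0.924 mi², depth = V / A = 1.91 in.

d ≈ 1.91 in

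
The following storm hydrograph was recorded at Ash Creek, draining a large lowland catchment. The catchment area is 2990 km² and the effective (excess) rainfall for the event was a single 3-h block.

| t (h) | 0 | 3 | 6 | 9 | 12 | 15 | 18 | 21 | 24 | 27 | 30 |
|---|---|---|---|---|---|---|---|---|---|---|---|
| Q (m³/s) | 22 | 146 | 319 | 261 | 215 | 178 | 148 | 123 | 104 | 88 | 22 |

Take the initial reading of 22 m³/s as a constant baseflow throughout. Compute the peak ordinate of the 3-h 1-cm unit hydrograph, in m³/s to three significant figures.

Direct runoff: 0.0, 124.0, 297.0, 239.0, 193.0, 156.0, 126.0, 101.0, 82.0, 66.0, 0.0 m³/s; ΣQ_DR = 1384 m³/s, peak = 297.0 m³/s.
Runoff depth d = ΣQ_DR·Δt / A = 1384 × 10800 / (2990 km²) = 4.999 mm.
The 1-cm UH is the DRH scaled by (10 mm)/d, so U_p = 297.0 × 10/4.999 = 594 m³/s.

U_p ≈ 594 m³/s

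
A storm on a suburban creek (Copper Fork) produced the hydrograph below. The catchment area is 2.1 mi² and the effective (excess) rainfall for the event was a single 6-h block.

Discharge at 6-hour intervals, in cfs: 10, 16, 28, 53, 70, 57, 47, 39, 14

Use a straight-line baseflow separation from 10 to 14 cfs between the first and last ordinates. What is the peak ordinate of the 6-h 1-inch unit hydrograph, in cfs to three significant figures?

Direct runoff: 0.00, 5.50, 17.00, 41.50, 58.00, 44.50, 34.00, 25.50, 0.00 cfs; ΣQ_DR = 226.0 cfs, peak = 58.00 cfs.
Runoff depth d = ΣQ_DR·Δt / A = 226.0 × 21600 / (2.1 mi²) = 1.001 in.
The 1-inch UH is the DRH scaled by (1 in)/d, so U_p = 58.00 × 1/1.001 = 58.0 cfs.

U_p ≈ 58.0 cfs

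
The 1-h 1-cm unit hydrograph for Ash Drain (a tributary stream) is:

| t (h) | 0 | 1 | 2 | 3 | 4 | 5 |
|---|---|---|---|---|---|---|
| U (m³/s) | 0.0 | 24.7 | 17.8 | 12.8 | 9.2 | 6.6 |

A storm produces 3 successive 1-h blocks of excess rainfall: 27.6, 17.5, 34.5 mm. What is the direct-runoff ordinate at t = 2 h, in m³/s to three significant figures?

Q ≈ 92.4 m³/s

By discrete convolution, Q_j = Σ (P_i / 10 mm) · U_{j−i}.
At t = 2 h (j=2): Q = (27.6/10)·17.8 + (17.5/10)·24.7 + (34.5/10)·0.0 = 92.4 m³/s.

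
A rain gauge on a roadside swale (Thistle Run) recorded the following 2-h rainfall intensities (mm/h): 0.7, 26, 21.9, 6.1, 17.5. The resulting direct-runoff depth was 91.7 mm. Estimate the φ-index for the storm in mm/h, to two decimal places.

φ ≈ 6.52 mm/h

Only the 3 blocks with intensity above φ contribute runoff: 26, 21.9, 17.5 mm/h.
Σ(I−φ)·Δt = d  ⇒  (26+21.9+17.5 − 3φ)·2 = 91.7
φ = (65.40 − 91.7/2) / 3 = 6.52 mm/h.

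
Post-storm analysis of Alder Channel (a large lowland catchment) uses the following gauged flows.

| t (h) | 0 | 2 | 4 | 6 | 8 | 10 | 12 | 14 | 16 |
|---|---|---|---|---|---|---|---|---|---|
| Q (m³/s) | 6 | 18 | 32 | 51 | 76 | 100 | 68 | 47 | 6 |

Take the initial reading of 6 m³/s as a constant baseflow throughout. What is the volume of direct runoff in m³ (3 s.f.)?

Direct-runoff ordinates (Q − Q_b): 0.0, 12.0, 26.0, 45.0, 70.0, 94.0, 62.0, 41.0, 0.0 m³/s.
ΣQ_DR = 350.0 m³/s.
With Δt = 2 h = 7200 s, V = ΣQ_DR · Δt = 350.0 × 7200 = 2.52 × 10^6 m³.

V ≈ 2.52 × 10^6 m³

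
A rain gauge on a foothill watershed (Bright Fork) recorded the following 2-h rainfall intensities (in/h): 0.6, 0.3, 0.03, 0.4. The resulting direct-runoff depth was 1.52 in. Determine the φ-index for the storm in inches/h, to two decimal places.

Only the 3 blocks with intensity above φ contribute runoff: 0.6, 0.3, 0.4 in/h.
Σ(I−φ)·Δt = d  ⇒  (0.6+0.3+0.4 − 3φ)·2 = 1.52
φ = (1.300 − 1.52/2) / 3 = 0.18 in/h.

φ ≈ 0.18 in/h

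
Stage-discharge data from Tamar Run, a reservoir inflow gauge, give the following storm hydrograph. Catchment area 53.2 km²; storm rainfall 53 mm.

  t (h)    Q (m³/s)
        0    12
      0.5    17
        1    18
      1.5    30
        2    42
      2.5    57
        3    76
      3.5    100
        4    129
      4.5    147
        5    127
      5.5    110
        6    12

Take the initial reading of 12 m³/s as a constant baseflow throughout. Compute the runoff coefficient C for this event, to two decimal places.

ΣQ_DR = 721.0 m³/s; V = ΣQ_DR·Δt = 1.298 × 10^6 m³.
Runoff depth d = V / A = 24.39 mm.
C = d / P = 24.39 / 53 = 0.46.

C ≈ 0.46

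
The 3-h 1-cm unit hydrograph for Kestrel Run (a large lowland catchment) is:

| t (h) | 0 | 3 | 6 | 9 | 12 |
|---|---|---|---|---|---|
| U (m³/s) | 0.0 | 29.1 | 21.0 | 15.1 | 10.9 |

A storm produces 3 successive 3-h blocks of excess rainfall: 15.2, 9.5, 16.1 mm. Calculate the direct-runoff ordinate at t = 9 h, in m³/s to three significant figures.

Q ≈ 89.8 m³/s

By discrete convolution, Q_j = Σ (P_i / 10 mm) · U_{j−i}.
At t = 9 h (j=3): Q = (15.2/10)·15.1 + (9.5/10)·21.0 + (16.1/10)·29.1 = 89.8 m³/s.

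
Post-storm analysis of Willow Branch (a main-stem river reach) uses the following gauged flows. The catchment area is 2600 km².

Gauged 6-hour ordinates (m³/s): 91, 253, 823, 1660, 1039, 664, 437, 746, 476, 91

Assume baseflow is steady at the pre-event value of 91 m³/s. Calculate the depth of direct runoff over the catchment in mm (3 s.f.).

d ≈ 44.6 mm

Direct runoff: 0.0, 162.0, 732.0, 1569.0, 948.0, 573.0, 346.0, 655.0, 385.0, 0.0 m³/s; ΣQ_DR = 5370 m³/s.
V = ΣQ_DR · Δt = 5370 × 21600 s = 1.160 × 10^8 m³.
Over A = 2600 km², depth = V / A = 44.6 mm.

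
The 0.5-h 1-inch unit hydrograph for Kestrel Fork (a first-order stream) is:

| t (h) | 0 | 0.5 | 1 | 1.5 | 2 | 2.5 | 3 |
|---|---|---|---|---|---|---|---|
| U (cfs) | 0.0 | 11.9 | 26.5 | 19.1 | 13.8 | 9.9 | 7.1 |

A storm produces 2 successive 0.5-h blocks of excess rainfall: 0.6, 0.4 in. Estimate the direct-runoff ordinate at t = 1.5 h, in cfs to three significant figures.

Q ≈ 22.1 cfs

By discrete convolution, Q_j = Σ (P_i / 1 in) · U_{j−i}.
At t = 1.5 h (j=3): Q = (0.6/1)·19.1 + (0.4/1)·26.5 = 22.1 cfs.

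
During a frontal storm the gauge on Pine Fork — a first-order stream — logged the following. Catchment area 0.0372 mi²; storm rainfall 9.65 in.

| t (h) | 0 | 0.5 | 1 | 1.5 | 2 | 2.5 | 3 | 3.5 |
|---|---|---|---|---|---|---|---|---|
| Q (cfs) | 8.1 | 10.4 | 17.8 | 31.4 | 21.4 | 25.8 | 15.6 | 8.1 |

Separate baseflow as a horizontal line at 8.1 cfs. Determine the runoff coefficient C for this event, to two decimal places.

C ≈ 0.16

ΣQ_DR = 73.80 cfs; V = ΣQ_DR·Δt = 1.328 × 10^5 ft³.
Runoff depth d = V / A = 1.537 in.
C = d / P = 1.537 / 9.65 = 0.16.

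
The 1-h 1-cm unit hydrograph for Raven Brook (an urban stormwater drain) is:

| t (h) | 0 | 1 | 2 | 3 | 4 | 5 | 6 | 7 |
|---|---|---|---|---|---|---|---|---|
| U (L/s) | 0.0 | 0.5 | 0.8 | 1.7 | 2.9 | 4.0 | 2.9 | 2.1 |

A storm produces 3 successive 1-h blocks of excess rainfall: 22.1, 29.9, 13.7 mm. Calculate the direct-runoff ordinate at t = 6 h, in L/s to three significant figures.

Q ≈ 22.3 L/s

By discrete convolution, Q_j = Σ (P_i / 10 mm) · U_{j−i}.
At t = 6 h (j=6): Q = (22.1/10)·2.9 + (29.9/10)·4.0 + (13.7/10)·2.9 = 22.3 L/s.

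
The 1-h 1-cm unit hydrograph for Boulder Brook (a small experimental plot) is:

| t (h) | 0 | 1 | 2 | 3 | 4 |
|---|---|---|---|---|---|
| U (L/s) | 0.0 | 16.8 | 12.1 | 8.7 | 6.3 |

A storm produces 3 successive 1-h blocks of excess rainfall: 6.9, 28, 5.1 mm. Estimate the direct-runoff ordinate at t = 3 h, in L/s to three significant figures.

Q ≈ 48.5 L/s

By discrete convolution, Q_j = Σ (P_i / 10 mm) · U_{j−i}.
At t = 3 h (j=3): Q = (6.9/10)·8.7 + (28/10)·12.1 + (5.1/10)·16.8 = 48.5 L/s.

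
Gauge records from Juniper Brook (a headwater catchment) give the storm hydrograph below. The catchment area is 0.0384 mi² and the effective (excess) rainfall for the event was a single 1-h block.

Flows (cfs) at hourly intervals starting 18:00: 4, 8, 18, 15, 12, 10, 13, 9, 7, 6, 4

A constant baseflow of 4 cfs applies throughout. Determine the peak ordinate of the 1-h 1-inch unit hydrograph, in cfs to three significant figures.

U_p ≈ 5.60 cfs

Direct runoff: 0.0, 4.0, 14.0, 11.0, 8.0, 6.0, 9.0, 5.0, 3.0, 2.0, 0.0 cfs; ΣQ_DR = 62.00 cfs, peak = 14.0 cfs.
Runoff depth d = ΣQ_DR·Δt / A = 62.00 × 3600 / (0.0384 mi²) = 2.502 in.
The 1-inch UH is the DRH scaled by (1 in)/d, so U_p = 14.0 × 1/2.502 = 5.60 cfs.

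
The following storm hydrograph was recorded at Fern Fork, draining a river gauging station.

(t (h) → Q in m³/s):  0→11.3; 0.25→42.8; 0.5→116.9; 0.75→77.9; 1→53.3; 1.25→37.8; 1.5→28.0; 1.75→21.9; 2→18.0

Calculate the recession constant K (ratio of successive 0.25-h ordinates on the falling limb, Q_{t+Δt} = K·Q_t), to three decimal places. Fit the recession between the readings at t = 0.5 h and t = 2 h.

Using the recession-limb readings at t = 0.5 h and t = 2 h: Q falls from 116.9 to 18.0 m³/s over 6 intervals.
K = (Q₂/Q₁)^(1/6) = (18.0/116.9)^(1/6) = 0.732.

K ≈ 0.732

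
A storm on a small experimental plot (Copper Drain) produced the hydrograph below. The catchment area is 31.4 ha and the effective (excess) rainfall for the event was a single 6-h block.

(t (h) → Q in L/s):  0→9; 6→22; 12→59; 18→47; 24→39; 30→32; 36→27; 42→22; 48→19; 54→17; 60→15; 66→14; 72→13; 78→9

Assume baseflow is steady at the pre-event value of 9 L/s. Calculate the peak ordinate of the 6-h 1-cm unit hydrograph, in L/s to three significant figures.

Direct runoff: 0.0, 13.0, 50.0, 38.0, 30.0, 23.0, 18.0, 13.0, 10.0, 8.0, 6.0, 5.0, 4.0, 0.0 L/s; ΣQ_DR = 218.0 L/s, peak = 50.0 L/s.
Runoff depth d = ΣQ_DR·Δt / A = 218.0 × 21600 / (31.4 ha) = 15.00 mm.
The 1-cm UH is the DRH scaled by (10 mm)/d, so U_p = 50.0 × 10/15.00 = 33.3 L/s.

U_p ≈ 33.3 L/s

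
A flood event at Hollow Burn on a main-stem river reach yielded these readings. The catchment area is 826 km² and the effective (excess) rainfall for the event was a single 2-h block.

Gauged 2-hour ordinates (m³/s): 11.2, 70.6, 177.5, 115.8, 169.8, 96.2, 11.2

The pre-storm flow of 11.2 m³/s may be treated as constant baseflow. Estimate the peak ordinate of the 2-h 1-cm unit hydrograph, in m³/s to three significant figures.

U_p ≈ 332 m³/s

Direct runoff: 0.0, 59.4, 166.3, 104.6, 158.6, 85.0, 0.0 m³/s; ΣQ_DR = 573.9 m³/s, peak = 166.3 m³/s.
Runoff depth d = ΣQ_DR·Δt / A = 573.9 × 7200 / (826 km²) = 5.003 mm.
The 1-cm UH is the DRH scaled by (10 mm)/d, so U_p = 166.3 × 10/5.003 = 332 m³/s.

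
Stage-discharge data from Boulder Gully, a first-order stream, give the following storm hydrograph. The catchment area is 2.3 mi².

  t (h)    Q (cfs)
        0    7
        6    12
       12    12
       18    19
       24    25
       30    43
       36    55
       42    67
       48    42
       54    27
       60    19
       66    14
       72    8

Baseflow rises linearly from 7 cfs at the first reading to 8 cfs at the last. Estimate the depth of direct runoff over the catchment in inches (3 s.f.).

Direct runoff: 0.00, 4.92, 4.83, 11.75, 17.67, 35.58, 47.50, 59.42, 34.33, 19.25, 11.17, 6.08, 0.00 cfs; ΣQ_DR = 252.5 cfs.
V = ΣQ_DR · Δt = 252.5 × 21600 s = 5.454 × 10^6 ft³.
Over A = 2.3 mi², depth = V / A = 1.02 in.

d ≈ 1.02 in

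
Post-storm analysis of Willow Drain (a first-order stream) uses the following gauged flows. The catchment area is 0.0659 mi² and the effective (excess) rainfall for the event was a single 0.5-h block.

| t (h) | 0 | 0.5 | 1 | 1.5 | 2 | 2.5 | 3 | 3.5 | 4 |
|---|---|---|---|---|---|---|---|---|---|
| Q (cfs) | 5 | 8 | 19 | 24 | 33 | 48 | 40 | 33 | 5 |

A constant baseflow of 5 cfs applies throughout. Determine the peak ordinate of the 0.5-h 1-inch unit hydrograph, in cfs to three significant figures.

U_p ≈ 21.5 cfs

Direct runoff: 0.0, 3.0, 14.0, 19.0, 28.0, 43.0, 35.0, 28.0, 0.0 cfs; ΣQ_DR = 170.0 cfs, peak = 43.0 cfs.
Runoff depth d = ΣQ_DR·Δt / A = 170.0 × 1800 / (0.0659 mi²) = 1.999 in.
The 1-inch UH is the DRH scaled by (1 in)/d, so U_p = 43.0 × 1/1.999 = 21.5 cfs.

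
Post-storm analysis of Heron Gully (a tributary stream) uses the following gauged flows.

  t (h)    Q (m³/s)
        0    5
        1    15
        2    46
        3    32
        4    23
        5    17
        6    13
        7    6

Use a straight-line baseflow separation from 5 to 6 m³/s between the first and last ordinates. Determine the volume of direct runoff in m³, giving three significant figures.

V ≈ 4.07 × 10^5 m³

Direct-runoff ordinates (Q − Q_b): 0.00, 9.86, 40.71, 26.57, 17.43, 11.29, 7.14, 0.00 m³/s.
ΣQ_DR = 113.0 m³/s.
With Δt = 1 h = 3600 s, V = ΣQ_DR · Δt = 113.0 × 3600 = 4.07 × 10^5 m³.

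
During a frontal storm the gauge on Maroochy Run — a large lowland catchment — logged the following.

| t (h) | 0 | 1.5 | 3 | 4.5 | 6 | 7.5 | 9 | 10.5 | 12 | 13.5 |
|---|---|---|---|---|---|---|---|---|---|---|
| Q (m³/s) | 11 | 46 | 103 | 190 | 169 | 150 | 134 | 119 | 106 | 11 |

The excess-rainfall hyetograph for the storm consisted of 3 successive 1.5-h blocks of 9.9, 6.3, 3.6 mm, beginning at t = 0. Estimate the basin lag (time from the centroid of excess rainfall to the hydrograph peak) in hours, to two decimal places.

Centroid of excess rainfall: t_c = Σ P_i·t̄_i / ΣP_i = 1.7727 h (block centres at 0.75, 2.25, 3.75 h).
Hydrograph peak occurs at t = 4.5 h, so basin lag t_L = 4.5 − 1.7727 = 2.73 h.

t_L ≈ 2.73 h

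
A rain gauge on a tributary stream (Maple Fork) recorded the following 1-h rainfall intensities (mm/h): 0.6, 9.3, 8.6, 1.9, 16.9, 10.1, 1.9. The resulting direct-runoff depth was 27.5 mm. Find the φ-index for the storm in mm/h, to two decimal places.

φ ≈ 4.35 mm/h

Only the 4 blocks with intensity above φ contribute runoff: 9.3, 8.6, 16.9, 10.1 mm/h.
Σ(I−φ)·Δt = d  ⇒  (9.3+8.6+16.9+10.1 − 4φ)·1 = 27.5
φ = (44.90 − 27.5/1) / 4 = 4.35 mm/h.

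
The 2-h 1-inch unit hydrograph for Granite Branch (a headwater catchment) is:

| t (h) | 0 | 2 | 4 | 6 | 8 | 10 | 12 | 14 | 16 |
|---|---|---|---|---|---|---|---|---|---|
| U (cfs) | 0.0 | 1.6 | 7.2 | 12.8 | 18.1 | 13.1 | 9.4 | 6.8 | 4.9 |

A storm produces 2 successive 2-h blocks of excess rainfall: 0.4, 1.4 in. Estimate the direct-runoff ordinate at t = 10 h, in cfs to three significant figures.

Q ≈ 30.6 cfs

By discrete convolution, Q_j = Σ (P_i / 1 in) · U_{j−i}.
At t = 10 h (j=5): Q = (0.4/1)·13.1 + (1.4/1)·18.1 = 30.6 cfs.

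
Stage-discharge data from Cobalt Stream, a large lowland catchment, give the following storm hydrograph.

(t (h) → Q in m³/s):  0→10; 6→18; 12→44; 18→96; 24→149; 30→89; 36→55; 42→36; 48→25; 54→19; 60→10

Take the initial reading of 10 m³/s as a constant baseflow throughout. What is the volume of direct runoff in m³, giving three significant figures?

Direct-runoff ordinates (Q − Q_b): 0.0, 8.0, 34.0, 86.0, 139.0, 79.0, 45.0, 26.0, 15.0, 9.0, 0.0 m³/s.
ΣQ_DR = 441.0 m³/s.
With Δt = 6 h = 21600 s, V = ΣQ_DR · Δt = 441.0 × 21600 = 9.53 × 10^6 m³.

V ≈ 9.53 × 10^6 m³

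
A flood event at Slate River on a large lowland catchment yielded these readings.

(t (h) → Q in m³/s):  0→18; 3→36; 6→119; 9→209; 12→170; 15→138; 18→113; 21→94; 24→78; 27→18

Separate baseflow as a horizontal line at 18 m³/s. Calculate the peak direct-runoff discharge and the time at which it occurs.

Subtracting baseflow gives direct-runoff ordinates: 0.0, 18.0, 101.0, 191.0, 152.0, 120.0, 95.0, 76.0, 60.0, 0.0 m³/s.
The maximum is 191.0 m³/s, occurring at the reading for t = 9 h.

Q_p = 191.0 m³/s at t = 9 h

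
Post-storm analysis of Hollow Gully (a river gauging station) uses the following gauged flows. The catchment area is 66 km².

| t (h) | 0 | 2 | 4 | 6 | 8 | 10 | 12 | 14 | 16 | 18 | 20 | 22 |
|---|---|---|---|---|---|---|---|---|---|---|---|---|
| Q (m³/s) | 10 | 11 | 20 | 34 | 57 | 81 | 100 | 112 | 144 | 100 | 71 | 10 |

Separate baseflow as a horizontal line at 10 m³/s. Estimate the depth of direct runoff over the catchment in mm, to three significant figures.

Direct runoff: 0.0, 1.0, 10.0, 24.0, 47.0, 71.0, 90.0, 102.0, 134.0, 90.0, 61.0, 0.0 m³/s; ΣQ_DR = 630.0 m³/s.
V = ΣQ_DR · Δt = 630.0 × 7200 s = 4.536 × 10^6 m³.
Over A = 66 km², depth = V / A = 68.7 mm.

d ≈ 68.7 mm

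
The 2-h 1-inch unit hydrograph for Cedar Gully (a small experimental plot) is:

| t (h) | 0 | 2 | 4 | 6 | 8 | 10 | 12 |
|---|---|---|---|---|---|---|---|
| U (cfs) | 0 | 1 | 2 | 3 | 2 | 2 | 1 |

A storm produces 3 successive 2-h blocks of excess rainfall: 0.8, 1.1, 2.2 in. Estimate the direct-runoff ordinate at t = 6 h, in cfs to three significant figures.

Q ≈ 6.80 cfs

By discrete convolution, Q_j = Σ (P_i / 1 in) · U_{j−i}.
At t = 6 h (j=3): Q = (0.8/1)·3 + (1.1/1)·2 + (2.2/1)·1 = 6.80 cfs.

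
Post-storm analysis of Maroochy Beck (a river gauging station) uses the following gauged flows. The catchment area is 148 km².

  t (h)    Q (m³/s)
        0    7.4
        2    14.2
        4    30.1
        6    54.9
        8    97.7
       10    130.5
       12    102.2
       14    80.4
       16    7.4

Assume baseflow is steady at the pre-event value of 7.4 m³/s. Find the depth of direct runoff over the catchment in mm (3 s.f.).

d ≈ 22.3 mm

Direct runoff: 0.0, 6.8, 22.7, 47.5, 90.3, 123.1, 94.8, 73.0, 0.0 m³/s; ΣQ_DR = 458.2 m³/s.
V = ΣQ_DR · Δt = 458.2 × 7200 s = 3.299 × 10^6 m³.
Over A = 148 km², depth = V / A = 22.3 mm.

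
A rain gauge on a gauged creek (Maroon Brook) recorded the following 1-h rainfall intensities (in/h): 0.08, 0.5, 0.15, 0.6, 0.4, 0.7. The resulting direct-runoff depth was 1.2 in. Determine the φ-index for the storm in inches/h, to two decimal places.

φ ≈ 0.25 in/h

Only the 4 blocks with intensity above φ contribute runoff: 0.5, 0.6, 0.4, 0.7 in/h.
Σ(I−φ)·Δt = d  ⇒  (0.5+0.6+0.4+0.7 − 4φ)·1 = 1.2
φ = (2.200 − 1.2/1) / 4 = 0.25 in/h.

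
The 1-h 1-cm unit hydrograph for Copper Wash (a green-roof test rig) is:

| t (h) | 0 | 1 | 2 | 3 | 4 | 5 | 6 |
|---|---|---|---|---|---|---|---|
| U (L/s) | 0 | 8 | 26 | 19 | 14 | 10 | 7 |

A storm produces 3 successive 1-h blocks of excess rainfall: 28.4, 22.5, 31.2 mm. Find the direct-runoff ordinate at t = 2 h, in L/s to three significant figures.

Q ≈ 91.8 L/s

By discrete convolution, Q_j = Σ (P_i / 10 mm) · U_{j−i}.
At t = 2 h (j=2): Q = (28.4/10)·26 + (22.5/10)·8 + (31.2/10)·0 = 91.8 L/s.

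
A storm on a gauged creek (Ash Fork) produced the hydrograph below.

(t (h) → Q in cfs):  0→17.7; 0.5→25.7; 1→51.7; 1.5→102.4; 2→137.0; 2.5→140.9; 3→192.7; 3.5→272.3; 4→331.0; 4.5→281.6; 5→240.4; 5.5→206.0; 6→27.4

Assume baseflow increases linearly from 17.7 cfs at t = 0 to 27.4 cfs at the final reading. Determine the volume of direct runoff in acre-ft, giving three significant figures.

Direct-runoff ordinates (Q − Q_b): 0.00, 7.19, 32.38, 82.28, 116.07, 119.16, 170.15, 248.94, 306.83, 256.62, 214.62, 179.41, 0.00 cfs.
ΣQ_DR = 1734 cfs.
With Δt = 0.5 h = 1800 s, V = ΣQ_DR · Δt = 1734 × 1800 = 3.12 × 10^6 ft³ = 71.6 acre-ft.

V ≈ 71.6 acre-ft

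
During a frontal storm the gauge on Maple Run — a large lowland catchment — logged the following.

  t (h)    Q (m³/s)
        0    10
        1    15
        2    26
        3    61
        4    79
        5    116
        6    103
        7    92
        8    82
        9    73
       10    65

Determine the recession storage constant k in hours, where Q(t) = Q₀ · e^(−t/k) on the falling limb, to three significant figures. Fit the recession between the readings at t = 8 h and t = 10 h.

On the falling limb, Q drops from 82 to 65 m³/s between t = 8 h and t = 10 h (Δt = 2 h).
k = −Δt / ln(Q₂/Q₁) = −2 / ln(65/82) = 8.61 h.

k ≈ 8.61 h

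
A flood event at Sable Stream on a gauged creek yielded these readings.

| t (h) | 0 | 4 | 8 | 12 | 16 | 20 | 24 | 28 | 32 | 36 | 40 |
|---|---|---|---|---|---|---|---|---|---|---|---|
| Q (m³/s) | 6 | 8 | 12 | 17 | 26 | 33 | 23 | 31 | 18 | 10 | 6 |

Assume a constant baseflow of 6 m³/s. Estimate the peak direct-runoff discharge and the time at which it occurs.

Subtracting baseflow gives direct-runoff ordinates: 0.0, 2.0, 6.0, 11.0, 20.0, 27.0, 17.0, 25.0, 12.0, 4.0, 0.0 m³/s.
The maximum is 27.0 m³/s, occurring at the reading for t = 20 h.

Q_p = 27.0 m³/s at t = 20 h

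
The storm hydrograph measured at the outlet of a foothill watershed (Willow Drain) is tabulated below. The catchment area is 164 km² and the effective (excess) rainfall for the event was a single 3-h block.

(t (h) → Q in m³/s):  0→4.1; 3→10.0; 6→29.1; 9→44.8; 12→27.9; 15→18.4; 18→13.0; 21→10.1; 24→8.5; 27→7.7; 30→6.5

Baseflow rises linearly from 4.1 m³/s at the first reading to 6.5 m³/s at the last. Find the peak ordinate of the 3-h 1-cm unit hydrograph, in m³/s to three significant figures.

Direct runoff: 0.00, 5.66, 24.52, 39.98, 22.84, 13.10, 7.46, 4.32, 2.48, 1.44, 0.00 m³/s; ΣQ_DR = 121.8 m³/s, peak = 39.98 m³/s.
Runoff depth d = ΣQ_DR·Δt / A = 121.8 × 10800 / (164 km²) = 8.021 mm.
The 1-cm UH is the DRH scaled by (10 mm)/d, so U_p = 39.98 × 10/8.021 = 49.8 m³/s.

U_p ≈ 49.8 m³/s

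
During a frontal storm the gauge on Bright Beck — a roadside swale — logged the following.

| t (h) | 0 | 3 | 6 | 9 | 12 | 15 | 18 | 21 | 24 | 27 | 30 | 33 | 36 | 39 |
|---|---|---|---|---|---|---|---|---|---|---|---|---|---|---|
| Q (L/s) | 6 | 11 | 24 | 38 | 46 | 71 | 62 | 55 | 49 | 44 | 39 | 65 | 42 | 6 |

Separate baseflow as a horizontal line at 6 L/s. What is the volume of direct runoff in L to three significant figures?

V ≈ 5.12 × 10^6 L

Direct-runoff ordinates (Q − Q_b): 0.0, 5.0, 18.0, 32.0, 40.0, 65.0, 56.0, 49.0, 43.0, 38.0, 33.0, 59.0, 36.0, 0.0 L/s.
ΣQ_DR = 474.0 L/s.
With Δt = 3 h = 10800 s, V = ΣQ_DR · Δt = 474.0 × 10800 = 5.12 × 10^6 L.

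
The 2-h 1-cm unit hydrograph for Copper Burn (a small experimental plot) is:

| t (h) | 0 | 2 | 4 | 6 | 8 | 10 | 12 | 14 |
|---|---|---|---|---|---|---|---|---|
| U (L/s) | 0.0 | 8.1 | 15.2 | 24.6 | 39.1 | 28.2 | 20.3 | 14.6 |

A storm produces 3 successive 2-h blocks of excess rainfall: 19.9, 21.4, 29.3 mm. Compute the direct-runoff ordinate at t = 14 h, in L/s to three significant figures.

By discrete convolution, Q_j = Σ (P_i / 10 mm) · U_{j−i}.
At t = 14 h (j=7): Q = (19.9/10)·14.6 + (21.4/10)·20.3 + (29.3/10)·28.2 = 155 L/s.

Q ≈ 155 L/s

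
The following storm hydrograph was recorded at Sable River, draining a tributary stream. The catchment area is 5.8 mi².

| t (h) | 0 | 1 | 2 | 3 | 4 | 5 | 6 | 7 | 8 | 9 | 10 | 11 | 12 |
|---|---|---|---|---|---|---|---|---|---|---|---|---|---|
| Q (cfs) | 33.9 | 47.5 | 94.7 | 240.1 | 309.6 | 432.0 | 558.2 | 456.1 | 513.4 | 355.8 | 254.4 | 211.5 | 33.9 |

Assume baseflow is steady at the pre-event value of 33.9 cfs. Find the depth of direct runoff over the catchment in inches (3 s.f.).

Direct runoff: 0.0, 13.6, 60.8, 206.2, 275.7, 398.1, 524.3, 422.2, 479.5, 321.9, 220.5, 177.6, 0.0 cfs; ΣQ_DR = 3100 cfs.
V = ΣQ_DR · Δt = 3100 × 3600 s = 1.116 × 10^7 ft³.
Over A = 5.8 mi², depth = V / A = 0.828 in.

d ≈ 0.828 in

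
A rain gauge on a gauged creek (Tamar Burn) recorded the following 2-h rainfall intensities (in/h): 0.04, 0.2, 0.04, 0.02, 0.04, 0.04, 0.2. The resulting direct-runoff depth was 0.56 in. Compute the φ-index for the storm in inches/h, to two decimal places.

Only the 2 blocks with intensity above φ contribute runoff: 0.2, 0.2 in/h.
Σ(I−φ)·Δt = d  ⇒  (0.2+0.2 − 2φ)·2 = 0.56
φ = (0.4000 − 0.56/2) / 2 = 0.06 in/h.

φ ≈ 0.06 in/h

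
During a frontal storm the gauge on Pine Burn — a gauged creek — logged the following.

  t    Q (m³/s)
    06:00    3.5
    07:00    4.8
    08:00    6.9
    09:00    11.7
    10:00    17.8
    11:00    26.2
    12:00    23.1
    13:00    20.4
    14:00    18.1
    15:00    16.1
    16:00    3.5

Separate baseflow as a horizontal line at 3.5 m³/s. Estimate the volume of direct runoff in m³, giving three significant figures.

V ≈ 4.09 × 10^5 m³

Direct-runoff ordinates (Q − Q_b): 0.0, 1.3, 3.4, 8.2, 14.3, 22.7, 19.6, 16.9, 14.6, 12.6, 0.0 m³/s.
ΣQ_DR = 113.6 m³/s.
With Δt = 1 h = 3600 s, V = ΣQ_DR · Δt = 113.6 × 3600 = 4.09 × 10^5 m³.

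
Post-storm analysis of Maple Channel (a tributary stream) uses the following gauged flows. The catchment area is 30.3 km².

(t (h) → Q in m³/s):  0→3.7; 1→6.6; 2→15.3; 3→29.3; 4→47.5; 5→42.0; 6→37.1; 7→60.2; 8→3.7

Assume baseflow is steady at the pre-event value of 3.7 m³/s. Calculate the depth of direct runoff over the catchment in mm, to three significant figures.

d ≈ 25.2 mm

Direct runoff: 0.0, 2.9, 11.6, 25.6, 43.8, 38.3, 33.4, 56.5, 0.0 m³/s; ΣQ_DR = 212.1 m³/s.
V = ΣQ_DR · Δt = 212.1 × 3600 s = 7.636 × 10^5 m³.
Over A = 30.3 km², depth = V / A = 25.2 mm.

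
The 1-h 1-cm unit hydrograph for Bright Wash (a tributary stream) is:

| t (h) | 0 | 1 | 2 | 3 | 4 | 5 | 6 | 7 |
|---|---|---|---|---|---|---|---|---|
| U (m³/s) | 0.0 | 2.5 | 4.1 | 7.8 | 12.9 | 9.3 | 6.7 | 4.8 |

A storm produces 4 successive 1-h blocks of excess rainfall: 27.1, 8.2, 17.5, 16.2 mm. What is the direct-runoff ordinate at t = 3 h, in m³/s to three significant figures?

By discrete convolution, Q_j = Σ (P_i / 10 mm) · U_{j−i}.
At t = 3 h (j=3): Q = (27.1/10)·7.8 + (8.2/10)·4.1 + (17.5/10)·2.5 + (16.2/10)·0.0 = 28.9 m³/s.

Q ≈ 28.9 m³/s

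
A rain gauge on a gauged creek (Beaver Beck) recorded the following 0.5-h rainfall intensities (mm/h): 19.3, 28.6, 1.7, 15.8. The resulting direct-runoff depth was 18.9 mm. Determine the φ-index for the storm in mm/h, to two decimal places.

Only the 3 blocks with intensity above φ contribute runoff: 19.3, 28.6, 15.8 mm/h.
Σ(I−φ)·Δt = d  ⇒  (19.3+28.6+15.8 − 3φ)·0.5 = 18.9
φ = (63.70 − 18.9/0.5) / 3 = 8.63 mm/h.

φ ≈ 8.63 mm/h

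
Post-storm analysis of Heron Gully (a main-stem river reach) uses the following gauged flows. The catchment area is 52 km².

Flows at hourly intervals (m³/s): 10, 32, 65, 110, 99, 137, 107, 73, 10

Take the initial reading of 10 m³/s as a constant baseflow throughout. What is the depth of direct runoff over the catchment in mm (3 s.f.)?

d ≈ 38.3 mm

Direct runoff: 0.0, 22.0, 55.0, 100.0, 89.0, 127.0, 97.0, 63.0, 0.0 m³/s; ΣQ_DR = 553.0 m³/s.
V = ΣQ_DR · Δt = 553.0 × 3600 s = 1.991 × 10^6 m³.
Over A = 52 km², depth = V / A = 38.3 mm.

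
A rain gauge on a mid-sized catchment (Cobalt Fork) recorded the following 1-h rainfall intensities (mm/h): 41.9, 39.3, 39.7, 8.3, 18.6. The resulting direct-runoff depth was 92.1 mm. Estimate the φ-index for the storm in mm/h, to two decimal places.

φ ≈ 11.85 mm/h

Only the 4 blocks with intensity above φ contribute runoff: 41.9, 39.3, 39.7, 18.6 mm/h.
Σ(I−φ)·Δt = d  ⇒  (41.9+39.3+39.7+18.6 − 4φ)·1 = 92.1
φ = (139.5 − 92.1/1) / 4 = 11.85 mm/h.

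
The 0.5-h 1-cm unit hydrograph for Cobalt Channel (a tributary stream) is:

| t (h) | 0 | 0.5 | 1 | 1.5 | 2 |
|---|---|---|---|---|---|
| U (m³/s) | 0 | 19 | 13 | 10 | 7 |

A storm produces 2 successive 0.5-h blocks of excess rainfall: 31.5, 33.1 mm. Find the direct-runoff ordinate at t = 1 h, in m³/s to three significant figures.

Q ≈ 104 m³/s

By discrete convolution, Q_j = Σ (P_i / 10 mm) · U_{j−i}.
At t = 1 h (j=2): Q = (31.5/10)·13 + (33.1/10)·19 = 104 m³/s.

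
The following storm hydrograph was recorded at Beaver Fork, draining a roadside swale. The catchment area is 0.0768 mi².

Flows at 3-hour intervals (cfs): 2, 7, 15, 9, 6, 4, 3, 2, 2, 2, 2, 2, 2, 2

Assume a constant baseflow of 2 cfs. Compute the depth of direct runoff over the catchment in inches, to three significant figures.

d ≈ 1.94 in

Direct runoff: 0.0, 5.0, 13.0, 7.0, 4.0, 2.0, 1.0, 0.0, 0.0, 0.0, 0.0, 0.0, 0.0, 0.0 cfs; ΣQ_DR = 32.00 cfs.
V = ΣQ_DR · Δt = 32.00 × 10800 s = 3.456 × 10^5 ft³.
Over A = 0.0768 mi², depth = V / A = 1.94 in.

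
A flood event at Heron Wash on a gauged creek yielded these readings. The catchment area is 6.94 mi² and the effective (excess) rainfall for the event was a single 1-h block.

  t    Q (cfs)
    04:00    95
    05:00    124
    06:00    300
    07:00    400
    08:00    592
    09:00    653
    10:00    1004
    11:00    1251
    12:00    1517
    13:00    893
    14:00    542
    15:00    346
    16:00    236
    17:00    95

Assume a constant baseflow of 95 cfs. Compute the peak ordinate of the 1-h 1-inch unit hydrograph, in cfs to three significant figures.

U_p ≈ 948 cfs

Direct runoff: 0.0, 29.0, 205.0, 305.0, 497.0, 558.0, 909.0, 1156.0, 1422.0, 798.0, 447.0, 251.0, 141.0, 0.0 cfs; ΣQ_DR = 6718 cfs, peak = 1422.0 cfs.
Runoff depth d = ΣQ_DR·Δt / A = 6718 × 3600 / (6.94 mi²) = 1.500 in.
The 1-inch UH is the DRH scaled by (1 in)/d, so U_p = 1422.0 × 1/1.500 = 948 cfs.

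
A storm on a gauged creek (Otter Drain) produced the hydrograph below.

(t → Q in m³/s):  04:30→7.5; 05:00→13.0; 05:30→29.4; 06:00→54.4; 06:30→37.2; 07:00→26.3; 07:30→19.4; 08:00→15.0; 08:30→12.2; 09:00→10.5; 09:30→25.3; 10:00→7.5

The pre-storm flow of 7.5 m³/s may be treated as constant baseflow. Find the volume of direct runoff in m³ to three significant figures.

Direct-runoff ordinates (Q − Q_b): 0.0, 5.5, 21.9, 46.9, 29.7, 18.8, 11.9, 7.5, 4.7, 3.0, 17.8, 0.0 m³/s.
ΣQ_DR = 167.7 m³/s.
With Δt = 0.5 h = 1800 s, V = ΣQ_DR · Δt = 167.7 × 1800 = 3.02 × 10^5 m³.

V ≈ 3.02 × 10^5 m³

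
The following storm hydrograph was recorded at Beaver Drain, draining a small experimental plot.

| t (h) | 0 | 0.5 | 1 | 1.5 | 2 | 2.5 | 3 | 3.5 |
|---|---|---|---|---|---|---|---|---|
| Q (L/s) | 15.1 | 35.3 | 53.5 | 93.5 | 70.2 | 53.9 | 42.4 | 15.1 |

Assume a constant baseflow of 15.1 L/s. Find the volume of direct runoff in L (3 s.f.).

Direct-runoff ordinates (Q − Q_b): 0.0, 20.2, 38.4, 78.4, 55.1, 38.8, 27.3, 0.0 L/s.
ΣQ_DR = 258.2 L/s.
With Δt = 0.5 h = 1800 s, V = ΣQ_DR · Δt = 258.2 × 1800 = 4.65 × 10^5 L.

V ≈ 4.65 × 10^5 L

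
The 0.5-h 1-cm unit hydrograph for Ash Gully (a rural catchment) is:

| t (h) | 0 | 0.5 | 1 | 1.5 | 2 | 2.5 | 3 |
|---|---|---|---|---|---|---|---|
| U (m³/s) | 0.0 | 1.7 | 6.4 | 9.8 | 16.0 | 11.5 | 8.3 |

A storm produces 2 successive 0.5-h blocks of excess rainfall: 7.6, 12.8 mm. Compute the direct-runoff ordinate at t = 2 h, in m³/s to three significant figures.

Q ≈ 24.7 m³/s

By discrete convolution, Q_j = Σ (P_i / 10 mm) · U_{j−i}.
At t = 2 h (j=4): Q = (7.6/10)·16.0 + (12.8/10)·9.8 = 24.7 m³/s.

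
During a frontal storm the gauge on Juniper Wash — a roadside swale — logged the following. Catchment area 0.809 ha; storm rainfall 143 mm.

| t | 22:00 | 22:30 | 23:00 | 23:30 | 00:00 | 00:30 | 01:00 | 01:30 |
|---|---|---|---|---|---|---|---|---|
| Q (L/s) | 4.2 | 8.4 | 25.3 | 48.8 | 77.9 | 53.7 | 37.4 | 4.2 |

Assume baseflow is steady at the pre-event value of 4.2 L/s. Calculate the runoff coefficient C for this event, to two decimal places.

ΣQ_DR = 226.3 L/s; V = ΣQ_DR·Δt = 4.073 × 10^5 L.
Runoff depth d = V / A = 50.35 mm.
C = d / P = 50.35 / 143 = 0.35.

C ≈ 0.35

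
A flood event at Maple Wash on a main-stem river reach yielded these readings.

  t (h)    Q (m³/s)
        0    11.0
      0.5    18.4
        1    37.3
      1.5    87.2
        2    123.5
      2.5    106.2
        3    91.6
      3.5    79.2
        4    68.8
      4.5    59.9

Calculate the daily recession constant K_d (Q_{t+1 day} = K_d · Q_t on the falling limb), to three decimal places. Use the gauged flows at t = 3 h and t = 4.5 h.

K_d ≈ 0.001

Between t = 3 h and t = 4.5 h the flow falls from 91.6 to 59.9 m³/s over 3×0.5 h = 1.5 h.
Per-interval ratio K = (59.9/91.6)^(1/3) = 0.8680; K_d = K^(24/0.5) = 0.001.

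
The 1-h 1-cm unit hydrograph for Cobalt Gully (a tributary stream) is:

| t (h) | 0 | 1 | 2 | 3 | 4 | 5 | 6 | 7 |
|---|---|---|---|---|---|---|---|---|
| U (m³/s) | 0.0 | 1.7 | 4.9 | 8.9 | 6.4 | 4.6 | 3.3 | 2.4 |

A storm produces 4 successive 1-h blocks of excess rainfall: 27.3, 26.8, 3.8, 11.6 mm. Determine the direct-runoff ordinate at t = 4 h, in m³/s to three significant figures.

Q ≈ 45.2 m³/s

By discrete convolution, Q_j = Σ (P_i / 10 mm) · U_{j−i}.
At t = 4 h (j=4): Q = (27.3/10)·6.4 + (26.8/10)·8.9 + (3.8/10)·4.9 + (11.6/10)·1.7 = 45.2 m³/s.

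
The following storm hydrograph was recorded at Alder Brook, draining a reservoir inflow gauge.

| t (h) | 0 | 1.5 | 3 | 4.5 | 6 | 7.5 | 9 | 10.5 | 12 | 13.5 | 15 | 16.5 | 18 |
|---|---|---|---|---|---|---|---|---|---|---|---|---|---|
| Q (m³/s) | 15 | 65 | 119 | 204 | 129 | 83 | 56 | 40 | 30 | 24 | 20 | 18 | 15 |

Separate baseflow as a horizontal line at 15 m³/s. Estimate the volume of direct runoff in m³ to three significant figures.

Direct-runoff ordinates (Q − Q_b): 0.0, 50.0, 104.0, 189.0, 114.0, 68.0, 41.0, 25.0, 15.0, 9.0, 5.0, 3.0, 0.0 m³/s.
ΣQ_DR = 623.0 m³/s.
With Δt = 1.5 h = 5400 s, V = ΣQ_DR · Δt = 623.0 × 5400 = 3.36 × 10^6 m³.

V ≈ 3.36 × 10^6 m³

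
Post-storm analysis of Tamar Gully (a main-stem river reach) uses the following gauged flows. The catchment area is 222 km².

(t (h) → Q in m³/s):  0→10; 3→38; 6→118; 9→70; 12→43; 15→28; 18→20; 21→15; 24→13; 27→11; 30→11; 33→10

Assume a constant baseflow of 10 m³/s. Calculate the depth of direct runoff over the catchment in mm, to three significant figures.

Direct runoff: 0.0, 28.0, 108.0, 60.0, 33.0, 18.0, 10.0, 5.0, 3.0, 1.0, 1.0, 0.0 m³/s; ΣQ_DR = 267.0 m³/s.
V = ΣQ_DR · Δt = 267.0 × 10800 s = 2.884 × 10^6 m³.
Over A = 222 km², depth = V / A = 13.0 mm.

d ≈ 13.0 mm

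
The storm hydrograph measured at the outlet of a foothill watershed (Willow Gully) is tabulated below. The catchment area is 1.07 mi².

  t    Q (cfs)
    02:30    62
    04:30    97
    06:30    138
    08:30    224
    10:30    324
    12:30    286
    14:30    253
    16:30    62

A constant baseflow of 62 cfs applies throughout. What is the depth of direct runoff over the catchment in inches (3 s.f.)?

d ≈ 2.75 in

Direct runoff: 0.0, 35.0, 76.0, 162.0, 262.0, 224.0, 191.0, 0.0 cfs; ΣQ_DR = 950.0 cfs.
V = ΣQ_DR · Δt = 950.0 × 7200 s = 6.840 × 10^6 ft³.
Over A = 1.07 mi², depth = V / A = 2.75 in.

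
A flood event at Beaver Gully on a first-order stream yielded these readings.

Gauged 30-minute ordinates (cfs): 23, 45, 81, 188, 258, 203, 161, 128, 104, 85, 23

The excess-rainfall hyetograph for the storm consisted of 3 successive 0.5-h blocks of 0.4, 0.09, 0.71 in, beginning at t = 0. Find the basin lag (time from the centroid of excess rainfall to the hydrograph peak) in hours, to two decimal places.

Centroid of excess rainfall: t_c = Σ P_i·t̄_i / ΣP_i = 0.8792 h (block centres at 0.25, 0.75, 1.25 h).
Hydrograph peak occurs at t = 2 h, so basin lag t_L = 2 − 0.8792 = 1.12 h.

t_L ≈ 1.12 h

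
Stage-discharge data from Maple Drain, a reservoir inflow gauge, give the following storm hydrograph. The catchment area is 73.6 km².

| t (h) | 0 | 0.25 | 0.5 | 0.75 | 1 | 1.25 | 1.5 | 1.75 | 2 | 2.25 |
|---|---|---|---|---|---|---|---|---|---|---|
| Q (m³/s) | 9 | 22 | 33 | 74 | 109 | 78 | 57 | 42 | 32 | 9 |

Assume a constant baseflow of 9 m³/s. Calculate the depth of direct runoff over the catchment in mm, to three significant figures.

d ≈ 4.59 mm

Direct runoff: 0.0, 13.0, 24.0, 65.0, 100.0, 69.0, 48.0, 33.0, 23.0, 0.0 m³/s; ΣQ_DR = 375.0 m³/s.
V = ΣQ_DR · Δt = 375.0 × 900 s = 3.375 × 10^5 m³.
Over A = 73.6 km², depth = V / A = 4.59 mm.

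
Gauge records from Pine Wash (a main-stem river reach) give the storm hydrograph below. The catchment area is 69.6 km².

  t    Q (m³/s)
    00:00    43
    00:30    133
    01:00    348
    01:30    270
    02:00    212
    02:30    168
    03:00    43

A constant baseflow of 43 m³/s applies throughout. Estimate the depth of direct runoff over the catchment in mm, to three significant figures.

Direct runoff: 0.0, 90.0, 305.0, 227.0, 169.0, 125.0, 0.0 m³/s; ΣQ_DR = 916.0 m³/s.
V = ΣQ_DR · Δt = 916.0 × 1800 s = 1.649 × 10^6 m³.
Over A = 69.6 km², depth = V / A = 23.7 mm.

d ≈ 23.7 mm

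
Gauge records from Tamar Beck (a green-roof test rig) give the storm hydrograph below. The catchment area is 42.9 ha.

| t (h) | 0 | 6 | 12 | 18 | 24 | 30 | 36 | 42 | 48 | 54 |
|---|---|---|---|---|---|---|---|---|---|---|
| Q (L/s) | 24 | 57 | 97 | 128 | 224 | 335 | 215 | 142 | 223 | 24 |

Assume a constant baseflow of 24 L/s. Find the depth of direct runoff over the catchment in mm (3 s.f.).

Direct runoff: 0.0, 33.0, 73.0, 104.0, 200.0, 311.0, 191.0, 118.0, 199.0, 0.0 L/s; ΣQ_DR = 1229 L/s.
V = ΣQ_DR · Δt = 1229 × 21600 s = 2.655 × 10^7 L.
Over A = 42.9 ha, depth = V / A = 61.9 mm.

d ≈ 61.9 mm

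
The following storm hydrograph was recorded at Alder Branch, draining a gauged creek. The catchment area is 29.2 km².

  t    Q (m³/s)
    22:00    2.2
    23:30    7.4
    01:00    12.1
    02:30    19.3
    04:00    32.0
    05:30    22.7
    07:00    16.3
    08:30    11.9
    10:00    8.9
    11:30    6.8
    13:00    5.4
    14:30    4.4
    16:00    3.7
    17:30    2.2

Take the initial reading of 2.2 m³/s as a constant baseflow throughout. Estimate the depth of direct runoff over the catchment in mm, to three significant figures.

d ≈ 23.0 mm

Direct runoff: 0.0, 5.2, 9.9, 17.1, 29.8, 20.5, 14.1, 9.7, 6.7, 4.6, 3.2, 2.2, 1.5, 0.0 m³/s; ΣQ_DR = 124.5 m³/s.
V = ΣQ_DR · Δt = 124.5 × 5400 s = 6.723 × 10^5 m³.
Over A = 29.2 km², depth = V / A = 23.0 mm.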